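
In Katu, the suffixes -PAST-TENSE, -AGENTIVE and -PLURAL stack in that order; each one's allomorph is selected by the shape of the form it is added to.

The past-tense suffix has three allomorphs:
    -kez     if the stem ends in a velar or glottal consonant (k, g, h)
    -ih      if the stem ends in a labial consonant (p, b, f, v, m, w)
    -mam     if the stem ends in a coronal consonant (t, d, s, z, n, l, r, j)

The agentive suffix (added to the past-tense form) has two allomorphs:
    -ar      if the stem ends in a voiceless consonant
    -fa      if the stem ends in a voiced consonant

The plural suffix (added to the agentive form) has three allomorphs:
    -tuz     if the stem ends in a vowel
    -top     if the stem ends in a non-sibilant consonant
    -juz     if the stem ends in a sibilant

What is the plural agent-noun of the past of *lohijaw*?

lohijawihartop

The final consonant of *lohijaw* is /w/, which is labial, so the past-tense suffix is -ih, giving *lohijawih*.
The past-tense form *lohijawih*: final consonant = /h/, voiceless → -ar → *lohijawihar*.
The agentive form *lohijawihar*: final sound = /r/, a non-sibilant consonant → -top → *lohijawihartop*.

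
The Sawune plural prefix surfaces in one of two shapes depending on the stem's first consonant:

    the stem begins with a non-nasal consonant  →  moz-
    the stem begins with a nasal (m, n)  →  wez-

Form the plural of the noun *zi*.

mozzi

Since the first consonant of *zi* is /z/ (non-nasal), it takes moz-, giving *mozzi*.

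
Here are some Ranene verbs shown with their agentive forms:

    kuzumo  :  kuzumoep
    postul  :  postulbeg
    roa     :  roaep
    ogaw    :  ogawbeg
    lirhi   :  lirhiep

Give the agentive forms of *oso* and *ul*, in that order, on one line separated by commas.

osoep, ulbeg

The suffix is conditioned by the final sound: -beg when the stem ends in a consonant (*postul*, *ogaw*); -ep when the stem ends in a vowel (*kuzumo*, *roa*, *lirhi*).
*oso*: final sound = /o/, a vowel → -ep → *osoep*.
Since the final sound of *ul* is /l/ (a consonant), it takes -beg, giving *ulbeg*.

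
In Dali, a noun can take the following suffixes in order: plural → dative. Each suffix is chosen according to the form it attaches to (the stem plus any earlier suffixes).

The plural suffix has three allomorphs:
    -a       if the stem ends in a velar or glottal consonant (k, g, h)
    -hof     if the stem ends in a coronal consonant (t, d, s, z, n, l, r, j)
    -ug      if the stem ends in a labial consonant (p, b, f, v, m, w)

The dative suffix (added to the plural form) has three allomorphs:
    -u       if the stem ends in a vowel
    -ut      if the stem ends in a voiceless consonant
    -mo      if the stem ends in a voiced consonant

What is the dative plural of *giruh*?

giruhau

Since the final consonant of *giruh* is /h/ (velar/glottal), it takes -a, giving *giruha*.
The plural form *giruha* — final sound /a/ (a vowel) → -u → *giruhau*.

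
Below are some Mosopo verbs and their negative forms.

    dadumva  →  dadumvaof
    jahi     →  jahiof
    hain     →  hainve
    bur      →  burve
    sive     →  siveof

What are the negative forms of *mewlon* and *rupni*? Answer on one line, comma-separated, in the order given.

mewlonve, rupniof

The pattern is consonant vs. vowel: -ve when the stem ends in a consonant (*hain*, *bur*); -of when the stem ends in a vowel (*dadumva*, *jahi*, *sive*).
*mewlon* — final sound /n/ (a consonant) → -ve → *mewlonve*.
The final sound of *rupni* is /i/, which is a vowel, so the suffix is -of, giving *rupniof*.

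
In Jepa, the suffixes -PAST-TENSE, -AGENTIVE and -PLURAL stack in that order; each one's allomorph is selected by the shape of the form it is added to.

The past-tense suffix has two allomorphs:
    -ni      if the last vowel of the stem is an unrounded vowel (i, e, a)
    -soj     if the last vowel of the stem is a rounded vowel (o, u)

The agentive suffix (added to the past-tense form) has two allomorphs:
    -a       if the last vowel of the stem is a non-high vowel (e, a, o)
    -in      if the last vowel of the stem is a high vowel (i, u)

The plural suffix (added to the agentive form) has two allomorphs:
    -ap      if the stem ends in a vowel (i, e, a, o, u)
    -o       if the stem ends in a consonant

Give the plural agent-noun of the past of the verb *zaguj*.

Since the last vowel of *zaguj* is /u/ (a rounded vowel), it takes -soj, giving *zagujsoj*.
The past-tense form *zagujsoj*: last vowel = /o/, a non-high vowel → -a → *zagujsoja*.
Since the final sound of the agentive form *zagujsoja* is /a/ (a vowel), it takes -ap, giving *zagujsojaap*.

zagujsojaap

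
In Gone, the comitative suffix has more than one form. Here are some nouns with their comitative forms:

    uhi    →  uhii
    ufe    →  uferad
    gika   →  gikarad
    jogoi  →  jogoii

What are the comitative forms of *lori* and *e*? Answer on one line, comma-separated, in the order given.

The suffix is conditioned by the last vowel: -i when the last vowel of the stem is a high vowel (*uhi*, *jogoi*); -rad when the last vowel of the stem is a non-high vowel (*ufe*, *gika*).
Since the last vowel of *lori* is /i/ (a high vowel), it takes -i, giving *lorii*.
The last vowel of *e* is /e/, which is a non-high vowel, so the suffix is -rad, giving *erad*.

lorii, erad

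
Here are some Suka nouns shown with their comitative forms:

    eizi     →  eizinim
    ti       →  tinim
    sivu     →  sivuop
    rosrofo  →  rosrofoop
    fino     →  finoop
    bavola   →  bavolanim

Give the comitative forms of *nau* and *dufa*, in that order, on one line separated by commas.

Looking at the last vowel of each stem: -op when the last vowel of the stem is a rounded vowel (*sivu*, *rosrofo*, *fino*); -nim when the last vowel of the stem is an unrounded vowel (*eizi*, *ti*, *bavola*).
*nau*: last vowel = /u/, a rounded vowel → -op → *nauop*.
*dufa*: last vowel = /a/, an unrounded vowel → -nim → *dufanim*.

nauop, dufanim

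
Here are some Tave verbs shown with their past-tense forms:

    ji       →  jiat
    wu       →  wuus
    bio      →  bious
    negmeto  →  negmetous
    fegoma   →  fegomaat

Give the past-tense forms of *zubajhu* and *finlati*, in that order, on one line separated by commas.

zubajhuus, finlatiat

Looking at the last vowel of each stem: -us when the last vowel of the stem is a rounded vowel (*wu*, *bio*, *negmeto*); -at when the last vowel of the stem is an unrounded vowel (*ji*, *fegoma*).
Since the last vowel of *zubajhu* is /u/ (a rounded vowel), it takes -us, giving *zubajhuus*.
Since the last vowel of *finlati* is /i/ (an unrounded vowel), it takes -at, giving *finlatiat*.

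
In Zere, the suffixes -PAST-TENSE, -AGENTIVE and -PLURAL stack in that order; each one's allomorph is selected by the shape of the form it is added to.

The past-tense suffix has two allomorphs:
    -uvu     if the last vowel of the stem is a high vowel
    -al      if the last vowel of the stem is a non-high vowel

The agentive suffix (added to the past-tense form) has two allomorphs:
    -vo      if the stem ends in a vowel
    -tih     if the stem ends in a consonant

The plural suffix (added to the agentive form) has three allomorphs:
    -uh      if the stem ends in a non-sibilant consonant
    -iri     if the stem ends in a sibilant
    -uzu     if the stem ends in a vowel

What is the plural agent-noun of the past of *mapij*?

mapijuvuvouzu

Since the last vowel of *mapij* is /i/ (a high vowel), it takes -uvu, giving *mapijuvu*.
The past-tense form *mapijuvu* — final sound /u/ (a vowel) → -vo → *mapijuvuvo*.
The agentive form *mapijuvuvo* — final sound /o/ (a vowel) → -uzu → *mapijuvuvouzu*.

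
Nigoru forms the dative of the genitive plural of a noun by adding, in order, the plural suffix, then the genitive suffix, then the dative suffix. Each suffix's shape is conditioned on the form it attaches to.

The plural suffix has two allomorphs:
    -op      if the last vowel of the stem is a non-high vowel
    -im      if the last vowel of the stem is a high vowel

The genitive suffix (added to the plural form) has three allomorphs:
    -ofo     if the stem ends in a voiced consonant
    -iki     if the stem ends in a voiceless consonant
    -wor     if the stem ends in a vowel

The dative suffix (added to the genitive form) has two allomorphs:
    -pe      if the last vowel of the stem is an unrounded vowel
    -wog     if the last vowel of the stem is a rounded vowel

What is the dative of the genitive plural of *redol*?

Since the last vowel of *redol* is /o/ (a non-high vowel), it takes -op, giving *redolop*.
The plural form *redolop* — final sound /p/ (a voiceless consonant) → -iki → *redolopiki*.
The genitive form *redolopiki* — last vowel /i/ (an unrounded vowel) → -pe → *redolopikipe*.

redolopikipe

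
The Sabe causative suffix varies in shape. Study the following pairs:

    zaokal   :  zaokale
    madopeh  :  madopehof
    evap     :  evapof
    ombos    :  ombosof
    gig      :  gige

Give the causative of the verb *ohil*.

ohile

The pattern is voicing of the final consonant: -of when the stem ends in a voiceless consonant (*madopeh*, *evap*, *ombos*); -e when the stem ends in a voiced consonant (*zaokal*, *gig*).
*ohil* — final consonant /l/ (voiced) → -e → *ohile*.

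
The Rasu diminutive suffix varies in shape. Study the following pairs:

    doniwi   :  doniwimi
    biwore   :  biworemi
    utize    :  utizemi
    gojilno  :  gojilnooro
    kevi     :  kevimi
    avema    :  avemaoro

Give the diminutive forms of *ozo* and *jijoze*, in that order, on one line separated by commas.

Looking at the last vowel of each stem: -mi when the last vowel of the stem is a front vowel (*doniwi*, *biwore*, *utize*, *kevi*); -oro when the last vowel of the stem is a back vowel (*gojilno*, *avema*).
The last vowel of *ozo* is /o/, which is a back vowel, so the suffix is -oro, giving *ozooro*.
The last vowel of *jijoze* is /e/, which is a front vowel, so the suffix is -mi, giving *jijozemi*.

ozooro, jijozemi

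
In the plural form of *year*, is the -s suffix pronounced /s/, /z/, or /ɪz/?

/z/

The stem *year* ends in a voiced non-sibilant sound.
The plural suffix surfaces as /ɪz/ after sibilants, /s/ after other voiceless consonants, and /z/ after other voiced sounds.
So the plural -s on *year* is pronounced /z/.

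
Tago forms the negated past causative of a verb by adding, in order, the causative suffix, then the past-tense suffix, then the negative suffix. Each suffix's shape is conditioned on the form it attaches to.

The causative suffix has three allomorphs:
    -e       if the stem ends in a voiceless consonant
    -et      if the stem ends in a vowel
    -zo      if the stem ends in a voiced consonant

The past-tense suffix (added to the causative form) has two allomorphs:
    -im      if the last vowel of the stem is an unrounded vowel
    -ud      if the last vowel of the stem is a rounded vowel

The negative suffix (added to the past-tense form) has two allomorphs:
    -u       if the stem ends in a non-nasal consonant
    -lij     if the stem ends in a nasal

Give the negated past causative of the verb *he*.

*he* — final sound /e/ (a vowel) → -et → *heet*.
The causative form *heet* — last vowel /e/ (an unrounded vowel) → -im → *heetim*.
The past-tense form *heetim* — final consonant /m/ (a nasal) → -lij → *heetimlij*.

heetimlij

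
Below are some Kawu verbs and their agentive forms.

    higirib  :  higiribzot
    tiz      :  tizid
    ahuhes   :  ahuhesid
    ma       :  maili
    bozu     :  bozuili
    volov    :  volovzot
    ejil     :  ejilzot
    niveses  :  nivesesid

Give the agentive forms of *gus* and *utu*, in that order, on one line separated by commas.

gusid, utuili

The alternation tracks the final sound of the stem — -id when the stem ends in a sibilant (*tiz*, *ahuhes*, *niveses*); -zot when the stem ends in a non-sibilant consonant (*higirib*, *volov*, *ejil*); -ili when the stem ends in a vowel (*ma*, *bozu*).
The final sound of *gus* is /s/, which is a sibilant, so the suffix is -id, giving *gusid*.
Since the final sound of *utu* is /u/ (a vowel), it takes -ili, giving *utuili*.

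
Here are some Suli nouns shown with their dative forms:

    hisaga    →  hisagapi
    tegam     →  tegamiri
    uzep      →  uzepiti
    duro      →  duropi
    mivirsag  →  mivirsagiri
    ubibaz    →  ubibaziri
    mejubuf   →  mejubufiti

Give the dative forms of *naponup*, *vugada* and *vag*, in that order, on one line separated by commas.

The suffix is conditioned by the final sound: -iti when the stem ends in a voiceless consonant (*uzep*, *mejubuf*); -iri when the stem ends in a voiced consonant (*tegam*, *mivirsag*, *ubibaz*); -pi when the stem ends in a vowel (*hisaga*, *duro*).
The final sound of *naponup* is /p/, which is a voiceless consonant, so the suffix is -iti, giving *naponupiti*.
The final sound of *vugada* is /a/, which is a vowel, so the suffix is -pi, giving *vugadapi*.
*vag* — final sound /g/ (a voiced consonant) → -iri → *vagiri*.

naponupiti, vugadapi, vagiri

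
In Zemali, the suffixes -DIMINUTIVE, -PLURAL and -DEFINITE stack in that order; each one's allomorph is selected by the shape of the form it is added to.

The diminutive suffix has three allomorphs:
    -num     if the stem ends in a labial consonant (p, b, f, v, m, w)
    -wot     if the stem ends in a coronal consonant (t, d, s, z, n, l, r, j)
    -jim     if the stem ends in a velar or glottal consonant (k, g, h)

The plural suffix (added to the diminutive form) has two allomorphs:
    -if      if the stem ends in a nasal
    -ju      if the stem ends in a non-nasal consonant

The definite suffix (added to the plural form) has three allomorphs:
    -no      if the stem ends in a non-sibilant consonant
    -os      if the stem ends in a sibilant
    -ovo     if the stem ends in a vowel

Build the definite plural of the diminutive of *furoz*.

*furoz* — final consonant /z/ (coronal) → -wot → *furozwot*.
Since the final consonant of the diminutive form *furozwot* is /t/ (non-nasal), it takes -ju, giving *furozwotju*.
The plural form *furozwotju*: final sound = /u/, a vowel → -ovo → *furozwotjuovo*.

furozwotjuovo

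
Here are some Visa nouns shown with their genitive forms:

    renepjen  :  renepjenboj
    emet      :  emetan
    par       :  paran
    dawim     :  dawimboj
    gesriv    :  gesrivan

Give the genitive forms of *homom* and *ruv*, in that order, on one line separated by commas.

The alternation tracks the final consonant of the stem — -boj when the stem ends in a nasal (*renepjen*, *dawim*); -an when the stem ends in a non-nasal consonant (*emet*, *par*, *gesriv*).
*homom*: final consonant = /m/, a nasal → -boj → *homomboj*.
*ruv*: final consonant = /v/, non-nasal → -an → *ruvan*.

homomboj, ruvan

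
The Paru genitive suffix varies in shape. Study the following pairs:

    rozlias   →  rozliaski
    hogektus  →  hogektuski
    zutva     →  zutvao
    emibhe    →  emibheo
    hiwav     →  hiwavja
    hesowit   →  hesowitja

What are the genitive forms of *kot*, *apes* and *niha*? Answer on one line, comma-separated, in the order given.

The alternation tracks the final sound of the stem — -ki when the stem ends in a sibilant (*rozlias*, *hogektus*); -ja when the stem ends in a non-sibilant consonant (*hiwav*, *hesowit*); -o when the stem ends in a vowel (*zutva*, *emibhe*).
*kot* — final sound /t/ (a non-sibilant consonant) → -ja → *kotja*.
The final sound of *apes* is /s/, which is a sibilant, so the suffix is -ki, giving *apeski*.
*niha*: final sound = /a/, a vowel → -o → *nihao*.

kotja, apeski, nihao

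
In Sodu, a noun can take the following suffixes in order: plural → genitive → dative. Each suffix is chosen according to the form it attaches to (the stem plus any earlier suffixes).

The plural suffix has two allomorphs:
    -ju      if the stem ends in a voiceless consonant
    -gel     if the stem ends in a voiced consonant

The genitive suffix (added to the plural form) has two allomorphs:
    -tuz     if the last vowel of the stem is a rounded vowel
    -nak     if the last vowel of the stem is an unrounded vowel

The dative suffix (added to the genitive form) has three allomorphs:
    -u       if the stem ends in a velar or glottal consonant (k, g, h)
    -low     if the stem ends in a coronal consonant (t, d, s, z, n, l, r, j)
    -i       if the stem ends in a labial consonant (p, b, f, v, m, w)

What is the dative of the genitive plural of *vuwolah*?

Since the final consonant of *vuwolah* is /h/ (voiceless), it takes -ju, giving *vuwolahju*.
The plural form *vuwolahju*: last vowel = /u/, a rounded vowel → -tuz → *vuwolahjutuz*.
The genitive form *vuwolahjutuz* — final consonant /z/ (coronal) → -low → *vuwolahjutuzlow*.

vuwolahjutuzlow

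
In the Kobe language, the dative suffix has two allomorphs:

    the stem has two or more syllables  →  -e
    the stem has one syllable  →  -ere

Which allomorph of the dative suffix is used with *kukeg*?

-e

With 2 syllables, *kukeg* takes -e.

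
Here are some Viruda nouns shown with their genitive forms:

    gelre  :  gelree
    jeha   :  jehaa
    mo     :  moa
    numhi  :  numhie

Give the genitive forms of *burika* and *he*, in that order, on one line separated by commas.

Looking at the last vowel of each stem: -e when the last vowel of the stem is a front vowel (*gelre*, *numhi*); -a when the last vowel of the stem is a back vowel (*jeha*, *mo*).
*burika*: last vowel = /a/, a back vowel → -a → *burikaa*.
The last vowel of *he* is /e/, which is a front vowel, so the suffix is -e, giving *hee*.

burikaa, hee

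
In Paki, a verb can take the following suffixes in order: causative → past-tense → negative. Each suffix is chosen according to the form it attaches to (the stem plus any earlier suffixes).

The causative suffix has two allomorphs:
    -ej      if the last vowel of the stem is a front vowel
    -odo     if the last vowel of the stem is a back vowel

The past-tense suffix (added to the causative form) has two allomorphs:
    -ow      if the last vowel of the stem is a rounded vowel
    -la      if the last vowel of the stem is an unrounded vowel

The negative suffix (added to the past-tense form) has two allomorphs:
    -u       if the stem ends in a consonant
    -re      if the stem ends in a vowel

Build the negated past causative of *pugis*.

The last vowel of *pugis* is /i/, which is a front vowel, so the causative suffix is -ej, giving *pugisej*.
Since the last vowel of the causative form *pugisej* is /e/ (an unrounded vowel), it takes -la, giving *pugisejla*.
The past-tense form *pugisejla*: final sound = /a/, a vowel → -re → *pugisejlare*.

pugisejlare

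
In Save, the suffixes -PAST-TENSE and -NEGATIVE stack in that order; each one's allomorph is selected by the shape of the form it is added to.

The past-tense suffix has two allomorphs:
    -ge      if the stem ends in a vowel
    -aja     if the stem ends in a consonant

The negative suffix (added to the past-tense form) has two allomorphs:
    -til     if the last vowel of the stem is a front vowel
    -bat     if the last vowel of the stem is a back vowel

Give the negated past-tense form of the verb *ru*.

*ru* — final sound /u/ (a vowel) → -ge → *ruge*.
Since the last vowel of the past-tense form *ruge* is /e/ (a front vowel), it takes -til, giving *rugetil*.

rugetil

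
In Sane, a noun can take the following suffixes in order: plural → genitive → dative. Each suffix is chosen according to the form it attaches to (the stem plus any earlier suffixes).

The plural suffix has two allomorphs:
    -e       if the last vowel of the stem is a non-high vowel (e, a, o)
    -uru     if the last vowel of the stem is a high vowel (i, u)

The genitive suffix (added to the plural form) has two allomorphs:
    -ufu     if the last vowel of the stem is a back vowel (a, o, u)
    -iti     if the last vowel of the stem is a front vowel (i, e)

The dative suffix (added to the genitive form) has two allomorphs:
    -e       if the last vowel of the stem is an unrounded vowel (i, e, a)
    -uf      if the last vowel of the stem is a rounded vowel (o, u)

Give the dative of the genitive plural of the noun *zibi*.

*zibi* — last vowel /i/ (a high vowel) → -uru → *zibiuru*.
The plural form *zibiuru* — last vowel /u/ (a back vowel) → -ufu → *zibiuruufu*.
The genitive form *zibiuruufu*: last vowel = /u/, a rounded vowel → -uf → *zibiuruufuuf*.

zibiuruufuuf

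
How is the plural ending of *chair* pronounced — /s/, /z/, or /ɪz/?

/z/

The stem *chair* ends in a voiced non-sibilant sound.
The plural suffix surfaces as /ɪz/ after sibilants, /s/ after other voiceless consonants, and /z/ after other voiced sounds.
So the plural -s on *chair* is pronounced /z/.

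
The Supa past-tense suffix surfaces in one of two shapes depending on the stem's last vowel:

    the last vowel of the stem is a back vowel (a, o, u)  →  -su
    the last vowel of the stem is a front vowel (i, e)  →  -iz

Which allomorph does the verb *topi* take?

-iz

*topi* — last vowel /i/ (a front vowel) → -iz.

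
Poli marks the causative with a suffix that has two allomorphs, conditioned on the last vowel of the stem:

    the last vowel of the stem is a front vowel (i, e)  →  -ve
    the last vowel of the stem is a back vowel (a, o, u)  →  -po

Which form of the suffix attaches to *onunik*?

-ve

*onunik*: last vowel = /i/, a front vowel → -ve.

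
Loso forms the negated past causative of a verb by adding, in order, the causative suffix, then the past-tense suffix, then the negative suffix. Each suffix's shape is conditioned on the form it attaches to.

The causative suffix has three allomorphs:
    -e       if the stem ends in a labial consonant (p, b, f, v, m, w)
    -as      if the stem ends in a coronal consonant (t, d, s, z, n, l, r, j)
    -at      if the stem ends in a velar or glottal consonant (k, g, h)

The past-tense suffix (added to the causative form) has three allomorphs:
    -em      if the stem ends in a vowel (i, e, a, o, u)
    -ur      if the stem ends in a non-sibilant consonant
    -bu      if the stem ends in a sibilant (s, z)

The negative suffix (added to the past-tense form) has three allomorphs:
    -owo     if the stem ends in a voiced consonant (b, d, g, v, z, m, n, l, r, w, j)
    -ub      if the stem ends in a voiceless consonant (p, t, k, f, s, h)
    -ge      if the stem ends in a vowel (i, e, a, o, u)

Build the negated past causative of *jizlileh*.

jizlilehaturowo

*jizlileh*: final consonant = /h/, velar/glottal → -at → *jizlilehat*.
The final sound of the causative form *jizlilehat* is /t/, which is a non-sibilant consonant, so the past-tense suffix is -ur, giving *jizlilehatur*.
The past-tense form *jizlilehatur* — final sound /r/ (a voiced consonant) → -owo → *jizlilehaturowo*.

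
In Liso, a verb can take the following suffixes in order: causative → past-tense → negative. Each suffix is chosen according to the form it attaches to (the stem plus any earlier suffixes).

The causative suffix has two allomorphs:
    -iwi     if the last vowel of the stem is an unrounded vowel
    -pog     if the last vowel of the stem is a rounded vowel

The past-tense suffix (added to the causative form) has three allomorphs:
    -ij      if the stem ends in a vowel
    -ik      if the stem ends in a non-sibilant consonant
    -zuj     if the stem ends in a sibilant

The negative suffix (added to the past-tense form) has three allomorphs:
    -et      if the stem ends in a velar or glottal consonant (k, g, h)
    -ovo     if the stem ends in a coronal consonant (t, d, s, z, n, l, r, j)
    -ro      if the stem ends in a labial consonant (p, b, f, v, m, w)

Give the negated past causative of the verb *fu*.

Since the last vowel of *fu* is /u/ (a rounded vowel), it takes -pog, giving *fupog*.
The final sound of the causative form *fupog* is /g/, which is a non-sibilant consonant, so the past-tense suffix is -ik, giving *fupogik*.
The past-tense form *fupogik* — final consonant /k/ (velar/glottal) → -et → *fupogiket*.

fupogiket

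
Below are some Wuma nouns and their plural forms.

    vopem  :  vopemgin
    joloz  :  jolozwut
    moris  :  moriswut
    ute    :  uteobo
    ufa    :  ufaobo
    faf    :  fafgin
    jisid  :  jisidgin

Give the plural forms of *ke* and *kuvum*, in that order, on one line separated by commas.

The suffix is conditioned by the final sound: -wut when the stem ends in a sibilant (*joloz*, *moris*); -gin when the stem ends in a non-sibilant consonant (*vopem*, *faf*, *jisid*); -obo when the stem ends in a vowel (*ute*, *ufa*).
Since the final sound of *ke* is /e/ (a vowel), it takes -obo, giving *keobo*.
Since the final sound of *kuvum* is /m/ (a non-sibilant consonant), it takes -gin, giving *kuvumgin*.

keobo, kuvumgin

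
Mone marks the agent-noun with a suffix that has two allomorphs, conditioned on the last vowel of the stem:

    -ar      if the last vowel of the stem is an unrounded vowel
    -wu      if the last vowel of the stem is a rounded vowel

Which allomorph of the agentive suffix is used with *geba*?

Since the last vowel of *geba* is /a/ (an unrounded vowel), it takes -ar.

-ar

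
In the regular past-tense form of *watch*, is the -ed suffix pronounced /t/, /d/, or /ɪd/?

The stem *watch* ends in a voiceless consonant other than /t/.
The -ed suffix is realized as /ɪd/ after /t, d/; as /t/ after other voiceless consonants; and as /d/ after other voiced sounds.
So -ed on *watch* is pronounced /t/.

/t/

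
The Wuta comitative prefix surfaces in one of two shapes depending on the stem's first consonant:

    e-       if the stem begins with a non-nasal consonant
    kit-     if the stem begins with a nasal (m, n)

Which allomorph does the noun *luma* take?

e-

The first consonant of *luma* is /l/, which is non-nasal, so the prefix is e-.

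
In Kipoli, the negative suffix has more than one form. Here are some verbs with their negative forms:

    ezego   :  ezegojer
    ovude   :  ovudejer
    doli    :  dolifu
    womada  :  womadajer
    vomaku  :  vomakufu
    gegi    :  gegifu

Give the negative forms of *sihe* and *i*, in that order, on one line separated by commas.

The pattern is height harmony: -fu when the last vowel of the stem is a high vowel (*doli*, *vomaku*, *gegi*); -jer when the last vowel of the stem is a non-high vowel (*ezego*, *ovude*, *womada*).
Since the last vowel of *sihe* is /e/ (a non-high vowel), it takes -jer, giving *sihejer*.
The last vowel of *i* is /i/, which is a high vowel, so the suffix is -fu, giving *ifu*.

sihejer, ifu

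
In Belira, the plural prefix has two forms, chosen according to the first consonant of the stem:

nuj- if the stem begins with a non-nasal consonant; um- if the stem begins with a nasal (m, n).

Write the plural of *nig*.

umnig

Since the first consonant of *nig* is /n/ (a nasal), it takes um-, giving *umnig*.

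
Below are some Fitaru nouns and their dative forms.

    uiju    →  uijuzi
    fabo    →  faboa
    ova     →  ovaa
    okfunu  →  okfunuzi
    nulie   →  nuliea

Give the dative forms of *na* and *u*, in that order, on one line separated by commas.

naa, uzi

Looking at the last vowel of each stem: -zi when the last vowel of the stem is a high vowel (*uiju*, *okfunu*); -a when the last vowel of the stem is a non-high vowel (*fabo*, *ova*, *nulie*).
*na*: last vowel = /a/, a non-high vowel → -a → *naa*.
*u*: last vowel = /u/, a high vowel → -zi → *uzi*.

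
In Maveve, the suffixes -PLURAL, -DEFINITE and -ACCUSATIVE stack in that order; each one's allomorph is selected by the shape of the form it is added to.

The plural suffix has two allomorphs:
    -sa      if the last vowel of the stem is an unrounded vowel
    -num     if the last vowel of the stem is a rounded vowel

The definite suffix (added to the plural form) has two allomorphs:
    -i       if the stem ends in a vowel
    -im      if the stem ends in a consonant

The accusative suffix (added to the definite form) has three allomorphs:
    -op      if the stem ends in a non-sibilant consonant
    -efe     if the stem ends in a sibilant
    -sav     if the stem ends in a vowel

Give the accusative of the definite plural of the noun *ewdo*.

*ewdo*: last vowel = /o/, a rounded vowel → -num → *ewdonum*.
The final sound of the plural form *ewdonum* is /m/, which is a consonant, so the definite suffix is -im, giving *ewdonumim*.
Since the final sound of the definite form *ewdonumim* is /m/ (a non-sibilant consonant), it takes -op, giving *ewdonumimop*.

ewdonumimop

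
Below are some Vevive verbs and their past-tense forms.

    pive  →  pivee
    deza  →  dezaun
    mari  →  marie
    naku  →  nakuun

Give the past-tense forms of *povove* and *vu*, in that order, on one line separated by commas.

povovee, vuun

The pattern is front/back vowel harmony: -e when the last vowel of the stem is a front vowel (*pive*, *mari*); -un when the last vowel of the stem is a back vowel (*deza*, *naku*).
*povove* — last vowel /e/ (a front vowel) → -e → *povovee*.
Since the last vowel of *vu* is /u/ (a back vowel), it takes -un, giving *vuun*.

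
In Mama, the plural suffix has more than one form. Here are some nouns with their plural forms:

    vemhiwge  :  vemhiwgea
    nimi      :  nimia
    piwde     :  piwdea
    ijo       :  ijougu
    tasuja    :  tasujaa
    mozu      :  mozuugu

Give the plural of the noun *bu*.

buugu

The pattern is rounding harmony: -ugu when the last vowel of the stem is a rounded vowel (*ijo*, *mozu*); -a when the last vowel of the stem is an unrounded vowel (*vemhiwge*, *nimi*, *piwde*, *tasuja*).
*bu*: last vowel = /u/, a rounded vowel → -ugu → *buugu*.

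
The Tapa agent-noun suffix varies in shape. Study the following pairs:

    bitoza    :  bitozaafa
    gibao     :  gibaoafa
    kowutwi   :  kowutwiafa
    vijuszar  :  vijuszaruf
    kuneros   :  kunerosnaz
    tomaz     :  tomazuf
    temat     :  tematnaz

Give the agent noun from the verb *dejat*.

dejatnaz

The pattern is voicing of the final sound: -naz when the stem ends in a voiceless consonant (*kuneros*, *temat*); -uf when the stem ends in a voiced consonant (*vijuszar*, *tomaz*); -afa when the stem ends in a vowel (*bitoza*, *gibao*, *kowutwi*).
*dejat* — final sound /t/ (a voiceless consonant) → -naz → *dejatnaz*.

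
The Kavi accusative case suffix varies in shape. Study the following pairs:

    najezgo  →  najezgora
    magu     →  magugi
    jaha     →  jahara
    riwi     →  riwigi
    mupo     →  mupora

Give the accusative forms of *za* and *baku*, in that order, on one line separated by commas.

zara, bakugi

The pattern is height harmony: -gi when the last vowel of the stem is a high vowel (*magu*, *riwi*); -ra when the last vowel of the stem is a non-high vowel (*najezgo*, *jaha*, *mupo*).
Since the last vowel of *za* is /a/ (a non-high vowel), it takes -ra, giving *zara*.
*baku*: last vowel = /u/, a high vowel → -gi → *bakugi*.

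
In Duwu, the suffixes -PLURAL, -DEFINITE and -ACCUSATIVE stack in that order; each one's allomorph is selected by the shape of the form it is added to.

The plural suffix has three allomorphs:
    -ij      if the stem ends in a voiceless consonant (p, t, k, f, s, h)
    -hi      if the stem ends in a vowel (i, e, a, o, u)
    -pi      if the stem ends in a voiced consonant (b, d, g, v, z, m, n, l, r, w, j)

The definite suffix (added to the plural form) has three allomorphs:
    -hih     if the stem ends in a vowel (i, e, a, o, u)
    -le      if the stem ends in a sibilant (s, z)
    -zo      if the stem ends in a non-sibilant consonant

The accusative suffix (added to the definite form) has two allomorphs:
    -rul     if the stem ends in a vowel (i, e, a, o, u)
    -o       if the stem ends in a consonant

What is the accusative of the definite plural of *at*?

*at* — final sound /t/ (a voiceless consonant) → -ij → *atij*.
The plural form *atij* — final sound /j/ (a non-sibilant consonant) → -zo → *atijzo*.
Since the final sound of the definite form *atijzo* is /o/ (a vowel), it takes -rul, giving *atijzorul*.

atijzorul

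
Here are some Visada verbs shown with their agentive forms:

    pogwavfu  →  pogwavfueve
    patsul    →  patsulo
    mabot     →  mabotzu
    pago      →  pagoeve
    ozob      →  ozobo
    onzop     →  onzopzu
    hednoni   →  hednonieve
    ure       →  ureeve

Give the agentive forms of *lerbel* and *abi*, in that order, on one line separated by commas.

Looking at the final sound of each stem: -zu when the stem ends in a voiceless consonant (*mabot*, *onzop*); -o when the stem ends in a voiced consonant (*patsul*, *ozob*); -eve when the stem ends in a vowel (*pogwavfu*, *pago*, *hednoni*, *ure*).
*lerbel*: final sound = /l/, a voiced consonant → -o → *lerbelo*.
The final sound of *abi* is /i/, which is a vowel, so the suffix is -eve, giving *abieve*.

lerbelo, abieve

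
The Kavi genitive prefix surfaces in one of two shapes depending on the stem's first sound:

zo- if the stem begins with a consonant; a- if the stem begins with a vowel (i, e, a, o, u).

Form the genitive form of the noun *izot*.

aizot

The first sound of *izot* is /i/, which is a vowel, so the prefix is a-, giving *aizot*.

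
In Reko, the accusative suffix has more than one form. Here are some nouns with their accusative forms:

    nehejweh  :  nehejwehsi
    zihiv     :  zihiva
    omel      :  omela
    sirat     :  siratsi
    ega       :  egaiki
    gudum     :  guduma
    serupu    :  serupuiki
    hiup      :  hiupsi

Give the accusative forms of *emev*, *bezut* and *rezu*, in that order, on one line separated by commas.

emeva, bezutsi, rezuiki

The suffix is conditioned by the final sound: -si when the stem ends in a voiceless consonant (*nehejweh*, *sirat*, *hiup*); -a when the stem ends in a voiced consonant (*zihiv*, *omel*, *gudum*); -iki when the stem ends in a vowel (*ega*, *serupu*).
*emev*: final sound = /v/, a voiced consonant → -a → *emeva*.
*bezut*: final sound = /t/, a voiceless consonant → -si → *bezutsi*.
Since the final sound of *rezu* is /u/ (a vowel), it takes -iki, giving *rezuiki*.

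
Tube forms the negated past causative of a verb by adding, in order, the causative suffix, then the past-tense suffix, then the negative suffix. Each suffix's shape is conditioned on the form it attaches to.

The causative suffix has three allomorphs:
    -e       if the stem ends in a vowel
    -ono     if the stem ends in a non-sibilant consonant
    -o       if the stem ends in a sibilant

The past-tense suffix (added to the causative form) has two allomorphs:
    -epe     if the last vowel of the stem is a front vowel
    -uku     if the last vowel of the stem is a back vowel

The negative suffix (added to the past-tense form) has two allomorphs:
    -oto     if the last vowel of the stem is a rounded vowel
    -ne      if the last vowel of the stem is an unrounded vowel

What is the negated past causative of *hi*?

Since the final sound of *hi* is /i/ (a vowel), it takes -e, giving *hie*.
The causative form *hie* — last vowel /e/ (a front vowel) → -epe → *hieepe*.
Since the last vowel of the past-tense form *hieepe* is /e/ (an unrounded vowel), it takes -ne, giving *hieepene*.

hieepene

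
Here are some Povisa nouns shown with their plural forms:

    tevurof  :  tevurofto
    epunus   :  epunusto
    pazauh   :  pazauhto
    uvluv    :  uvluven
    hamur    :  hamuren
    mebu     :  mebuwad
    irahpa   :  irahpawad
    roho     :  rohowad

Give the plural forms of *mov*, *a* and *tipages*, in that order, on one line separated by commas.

Looking at the final sound of each stem: -to when the stem ends in a voiceless consonant (*tevurof*, *epunus*, *pazauh*); -en when the stem ends in a voiced consonant (*uvluv*, *hamur*); -wad when the stem ends in a vowel (*mebu*, *irahpa*, *roho*).
The final sound of *mov* is /v/, which is a voiced consonant, so the suffix is -en, giving *moven*.
*a*: final sound = /a/, a vowel → -wad → *awad*.
*tipages* — final sound /s/ (a voiceless consonant) → -to → *tipagesto*.

moven, awad, tipagesto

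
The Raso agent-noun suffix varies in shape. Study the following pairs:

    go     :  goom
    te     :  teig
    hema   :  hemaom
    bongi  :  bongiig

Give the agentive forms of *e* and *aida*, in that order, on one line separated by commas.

eig, aidaom

The pattern is front/back vowel harmony: -ig when the last vowel of the stem is a front vowel (*te*, *bongi*); -om when the last vowel of the stem is a back vowel (*go*, *hema*).
*e*: last vowel = /e/, a front vowel → -ig → *eig*.
The last vowel of *aida* is /a/, which is a back vowel, so the suffix is -om, giving *aidaom*.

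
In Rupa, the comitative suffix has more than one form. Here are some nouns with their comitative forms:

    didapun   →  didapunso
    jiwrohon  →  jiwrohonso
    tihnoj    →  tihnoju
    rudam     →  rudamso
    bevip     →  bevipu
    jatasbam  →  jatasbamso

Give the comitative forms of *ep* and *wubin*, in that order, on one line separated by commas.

epu, wubinso

The suffix is conditioned by the final consonant: -so when the stem ends in a nasal (*didapun*, *jiwrohon*, *rudam*, *jatasbam*); -u when the stem ends in a non-nasal consonant (*tihnoj*, *bevip*).
Since the final consonant of *ep* is /p/ (non-nasal), it takes -u, giving *epu*.
Since the final consonant of *wubin* is /n/ (a nasal), it takes -so, giving *wubinso*.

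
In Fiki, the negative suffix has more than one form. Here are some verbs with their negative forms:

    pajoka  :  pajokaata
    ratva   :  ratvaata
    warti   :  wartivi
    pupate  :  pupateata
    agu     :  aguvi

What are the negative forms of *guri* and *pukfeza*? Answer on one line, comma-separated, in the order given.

gurivi, pukfezaata

Looking at the last vowel of each stem: -vi when the last vowel of the stem is a high vowel (*warti*, *agu*); -ata when the last vowel of the stem is a non-high vowel (*pajoka*, *ratva*, *pupate*).
*guri*: last vowel = /i/, a high vowel → -vi → *gurivi*.
Since the last vowel of *pukfeza* is /a/ (a non-high vowel), it takes -ata, giving *pukfezaata*.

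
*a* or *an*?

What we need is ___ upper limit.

an

The indefinite article is chosen by the initial *sound* of the following word, not its spelling.
*upper* begins with the sound /ʌ/ (u pronounced /ʌ/) — a vowel sound.
So the article is *an*: What we need is an upper limit.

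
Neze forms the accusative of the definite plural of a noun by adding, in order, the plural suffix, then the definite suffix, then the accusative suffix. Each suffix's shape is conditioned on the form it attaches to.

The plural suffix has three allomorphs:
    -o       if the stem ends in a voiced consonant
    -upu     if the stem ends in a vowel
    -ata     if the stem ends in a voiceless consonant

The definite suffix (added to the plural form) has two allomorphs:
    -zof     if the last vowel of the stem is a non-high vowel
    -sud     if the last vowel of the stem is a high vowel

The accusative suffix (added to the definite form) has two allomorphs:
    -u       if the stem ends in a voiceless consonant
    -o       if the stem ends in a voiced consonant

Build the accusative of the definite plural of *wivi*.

wiviupusudo

The final sound of *wivi* is /i/, which is a vowel, so the plural suffix is -upu, giving *wiviupu*.
The last vowel of the plural form *wiviupu* is /u/, which is a high vowel, so the definite suffix is -sud, giving *wiviupusud*.
The definite form *wiviupusud*: final consonant = /d/, voiced → -o → *wiviupusudo*.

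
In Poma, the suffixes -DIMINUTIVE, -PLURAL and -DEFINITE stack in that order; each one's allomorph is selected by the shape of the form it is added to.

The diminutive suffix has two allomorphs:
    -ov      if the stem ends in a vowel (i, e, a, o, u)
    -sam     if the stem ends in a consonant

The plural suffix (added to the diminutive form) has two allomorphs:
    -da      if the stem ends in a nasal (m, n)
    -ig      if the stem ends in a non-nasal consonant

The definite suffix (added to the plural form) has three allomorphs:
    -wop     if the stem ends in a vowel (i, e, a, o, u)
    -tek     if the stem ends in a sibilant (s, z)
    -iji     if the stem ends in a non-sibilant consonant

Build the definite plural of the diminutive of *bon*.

*bon* — final sound /n/ (a consonant) → -sam → *bonsam*.
The diminutive form *bonsam*: final consonant = /m/, a nasal → -da → *bonsamda*.
The plural form *bonsamda*: final sound = /a/, a vowel → -wop → *bonsamdawop*.

bonsamdawop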